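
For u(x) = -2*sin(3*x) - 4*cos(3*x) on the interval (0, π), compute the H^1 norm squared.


||u||_{H^1(0,π)}^2 = 100*π

u'(x) = 12*sin(3*x) - 6*cos(3*x).
Expand u² and (u')² and integrate term by term on (0, π), using: for integers n ≥ 1, ∫_0^π sin²(nx) dx = ∫_0^π cos²(nx) dx = π/2; for n ≠ n', ∫_0^π sin(nx)sin(n'x) dx = ∫_0^π cos(nx)cos(n'x) dx = 0; and by product-to-sum, ∫_0^π sin(nx)cos(n'x) dx = ½∫_0^π [sin((n+n')x) + sin((n−n')x)] dx, which is 0 when n+n' is even and 2n/(n²−n'²) when n+n' is odd (it need not vanish on (0, π)).
  u² squared terms: (-4)²·∫cos(3x)² dx = 16·π/2 = 8*π;  (-2)²·∫sin(3x)² dx = 4·π/2 = 2*π.
  u² cross terms: 2·(-4)·(-2)·∫cos(3x)·sin(3x) dx = 16·(0) = 0.
  So ∫_0^π u² dx = 8*π + 2*π + 0 = 10*π.
  (u')² squared terms: (-6)²·∫cos(3x)² dx = 36·π/2 = 18*π;  (12)²·∫sin(3x)² dx = 144·π/2 = 72*π.
  (u')² cross terms: 2·(-6)·(12)·∫cos(3x)·sin(3x) dx = -144·(0) = 0.
  So ∫_0^π (u')² dx = 18*π + 72*π + 0 = 90*π.
||u||_{H^1}^2 = (10*π) + (90*π) = 100*π.


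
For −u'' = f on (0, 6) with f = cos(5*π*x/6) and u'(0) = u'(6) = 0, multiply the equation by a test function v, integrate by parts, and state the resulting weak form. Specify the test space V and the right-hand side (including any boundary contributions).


V = H^1(0, 6) (no boundary constraint on v; u is determined up to an additive constant); weak form: ∫_0^6 u'v' dx = ∫_0^6 (cos(5*π*x/6)) v dx for all v ∈ V.

Multiply both sides by a test function v and integrate from 0 to 6:
  ∫_0^6 −u''(x) v(x) dx = ∫_0^6 f(x) v(x) dx.
Integrate the LHS by parts once:
  ∫_0^6 −u'' v dx = −[u'(x) v(x)]_0^6 + ∫_0^6 u'(x) v'(x) dx.
Thus ∫_0^6 u'(x) v'(x) dx = ∫_0^6 f(x) v(x) dx + [u'(x) v(x)]_0^6.
Choose V so that boundary terms are either known or forced to vanish.
u has homogeneous Neumann: u'(0) = u'(6) = 0. So [u' v]_0^6 = 0·v(6) − 0·v(0) = 0 for any v; take V = H^1(0, 6).
Weak formulation: find u (satisfying any essential BC) such that ∫_0^6 u'(x) v'(x) dx = ∫_0^6 f v dx for all v ∈ V (homogeneous Neumann, so boundary terms vanish).
Substituting f(x) = cos(5*π*x/6), the right-hand side is ∫_0^6 (cos(5*π*x/6)) v dx.
Compatibility check (pure Neumann): taking v ≡ 1 ∈ V gives 0 = ∫_0^6 f dx + (0) − (0), i.e. ∫_0^6 f dx must equal u'(0) − u'(6) = 0. Indeed ∫_0^6 (cos(5*π*x/6)) dx = 0, so the data are compatible. The solution is then unique only up to an additive constant (fix it e.g. by requiring ∫_0^6 u dx = 0).


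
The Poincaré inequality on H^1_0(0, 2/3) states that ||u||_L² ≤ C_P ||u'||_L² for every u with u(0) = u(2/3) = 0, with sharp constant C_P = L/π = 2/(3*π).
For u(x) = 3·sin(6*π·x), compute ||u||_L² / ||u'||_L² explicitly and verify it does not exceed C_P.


||u||_L² / ||u'||_L² = 1/(6*π) < C_P = 2/(3*π).

u(x) = 3·sin(6*π·x), so u'(x) = 18*π*cos(6*π*x).
Writing u(x) = A·sin(kπx/L) with A = 3 and k = 4, use ∫_0^L sin²(kπx/L) dx = L/2 and ∫_0^L cos²(kπx/L) dx = L/2.
u² = 9·sin²(6*π·x) and (u')² = 324*π^2·cos²(6*π·x), and each of sin², cos² integrates to L/2 = 1/3 over (0, 2/3).
∫_0^2/3 u² dx = 3, so ||u||_L² = sqrt(3).
∫_0^2/3 (u')² dx = 108*π^2, so ||u'||_L² = 6*sqrt(3)*π.
Ratio ||u||_L² / ||u'||_L² = 1/(6*π).
Sharp Poincaré constant on H^1_0(0, 2/3) is C_P = L/π = 2/(3*π), achieved by sin(3*π/2·x).
This is the k = 4 harmonic; the ratio L/(kπ) is strictly less than C_P = L/π, consistent with the sharp inequality ||u||_L² ≤ C_P ||u'||_L².


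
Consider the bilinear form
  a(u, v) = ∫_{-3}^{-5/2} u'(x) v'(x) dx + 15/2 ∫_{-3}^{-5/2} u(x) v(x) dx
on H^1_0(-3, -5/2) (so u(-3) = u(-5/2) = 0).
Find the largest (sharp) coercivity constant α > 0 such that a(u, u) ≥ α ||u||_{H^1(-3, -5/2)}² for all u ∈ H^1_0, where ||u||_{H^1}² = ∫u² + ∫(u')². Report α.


α = 1

Coercivity of a(·,·) on H^1_0(-3, -5/2) means a(u, u) ≥ α ||u||_{H^1}² for every u ∈ H^1_0.
The interval has length L = 1/2, and Poincaré/coercivity depend only on L. Here a(u, u) = ∫(u')² + (15/2)·∫u².
Here c = 15/2 ≥ 1, so a(u,u) = ∫(u')² + c∫u² ≥ ∫(u')² + ∫u² = ||u||_{H^1}², i.e. α = 1 works. No larger α is possible: a(u,u) ≥ α||u||_{H^1}² means (1−α)∫(u')² ≥ (α−c)∫u², and for the modes u_n = sin(nπ(x−x₀)/L) (x₀ the left endpoint) one has ∫u_n²/∫(u_n')² = (L/(nπ))² → 0, so a(u_n,u_n)/||u_n||_{H^1}² → 1. Hence the optimal constant is α = 1.
Therefore α = 1.


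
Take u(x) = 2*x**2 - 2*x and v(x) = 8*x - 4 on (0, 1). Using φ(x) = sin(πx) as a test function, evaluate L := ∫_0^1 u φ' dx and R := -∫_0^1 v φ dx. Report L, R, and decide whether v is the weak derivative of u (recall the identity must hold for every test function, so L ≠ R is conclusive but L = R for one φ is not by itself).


LHS = 0, RHS = 0. No, v is not the weak derivative of u.

u(x) = 2*x**2 - 2*x, classical derivative u'(x) = 4*x - 2.
φ(x) = sin(πx), so φ'(x) = π*cos(π*x).
Note φ(0) = φ(1) = 0, so the boundary term u·φ vanishes.
LHS = ∫_0^1 u(x) φ'(x) dx = ∫_0^1 (2*π*x^2*cos(π*x) - 2*π*x*cos(π*x)) dx. Term by term:
  ∫_0^1 -2*π*x*cos(π*x) dx = 4/π;  ∫_0^1 2*π*x^2*cos(π*x) dx = -4/π.
Sum: 4/π − 4/π = 0.
So LHS = 0.
∫_0^1 v(x) φ(x) dx = ∫_0^1 (8*x*sin(π*x) - 4*sin(π*x)) dx. Term by term:
  ∫_0^1 -4*sin(π*x) dx = -8/π;  ∫_0^1 8*x*sin(π*x) dx = 8/π.
Sum: -8/π + 8/π = 0.
So RHS = -∫_0^1 v(x) φ(x) dx = 0.
LHS = RHS, so the identity holds for this particular φ. But this is necessary, not sufficient: a weak derivative must satisfy the identity for EVERY test function in C_c^∞(0, 1).
Here u is smooth, so its weak derivative equals its classical derivative u'(x) = 4*x - 2. Since v(x) = 8*x - 4 ≠ u'(x), v is NOT the weak derivative of u — the agreement for this single φ is a coincidence (the difference v − u' happens to be L²-orthogonal to this φ).


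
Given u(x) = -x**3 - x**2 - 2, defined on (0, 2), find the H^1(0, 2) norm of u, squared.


||u||_{H^1}^2 = 4136/21

The H^1 norm (squared) on an interval (0, L) is
  ||u||_{H^1}^2 = ∫_0^L u(x)^2 dx + ∫_0^L u'(x)^2 dx.
Compute u'(x) = -3*x**2 - 2*x.
Then u(x)^2 = x**6 + 2*x**5 + x**4 + 4*x**3 + 4*x**2 + 4 and u'(x)^2 = 9*x**4 + 12*x**3 + 4*x**2.
Integrate each monomial from 0 to 2 using ∫_0^2 c·x^n dx = c·2^(n+1)/(n+1):
  ∫_0^2 u(x)^2 dx = ∫_0^2 (x^6 + 2*x^5 + x^4 + 4*x^3 + 4*x^2 + 4) dx. Term by term:
    ∫_0^2 x^6 dx = 128/7;  ∫_0^2 2*x^5 dx = 64/3;  ∫_0^2 x^4 dx = 32/5;
    ∫_0^2 4*x^3 dx = 16;  ∫_0^2 4*x^2 dx = 32/3;  ∫_0^2 4 dx = 8.
  Sum: 128/7 + 64/3 + 32/5 + 16 + 32/3 + 8 = 2824/35.
  ∫_0^2 u'(x)^2 dx = ∫_0^2 (9*x^4 + 12*x^3 + 4*x^2) dx. Term by term:
    ∫_0^2 9*x^4 dx = 288/5;  ∫_0^2 12*x^3 dx = 48;  ∫_0^2 4*x^2 dx = 32/3.
  Sum: 288/5 + 48 + 32/3 = 1744/15.
Adding: ||u||_{H^1}^2 = 2824/35 + 1744/15 = 4136/21.


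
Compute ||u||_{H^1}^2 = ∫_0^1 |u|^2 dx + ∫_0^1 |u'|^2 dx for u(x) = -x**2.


||u||_{H^1}^2 = 23/15

The H^1 norm (squared) on an interval (0, L) is
  ||u||_{H^1}^2 = ∫_0^L u(x)^2 dx + ∫_0^L u'(x)^2 dx.
Compute u'(x) = -2*x.
Then u(x)^2 = x**4 and u'(x)^2 = 4*x**2.
Integrate each monomial from 0 to 1 using ∫_0^1 c·x^n dx = c·1^(n+1)/(n+1):
  ∫_0^1 u(x)^2 dx = ∫_0^1 (x^4) dx. Term by term:
    ∫_0^1 x^4 dx = 1/5.
  ∫_0^1 u'(x)^2 dx = ∫_0^1 (4*x^2) dx. Term by term:
    ∫_0^1 4*x^2 dx = 4/3.
Adding: ||u||_{H^1}^2 = 1/5 + 4/3 = 23/15.


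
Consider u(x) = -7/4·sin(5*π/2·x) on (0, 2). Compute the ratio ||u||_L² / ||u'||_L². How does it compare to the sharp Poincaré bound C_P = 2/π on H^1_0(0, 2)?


||u||_L² / ||u'||_L² = 2/(5*π) < C_P = 2/π.

u(x) = -7/4·sin(5*π/2·x), so u'(x) = -35*π*cos(5*π*x/2)/8.
Writing u(x) = A·sin(kπx/L) with A = -7/4 and k = 5, use ∫_0^L sin²(kπx/L) dx = L/2 and ∫_0^L cos²(kπx/L) dx = L/2.
u² = 49/16·sin²(5*π/2·x) and (u')² = 1225*π^2/64·cos²(5*π/2·x), and each of sin², cos² integrates to L/2 = 1 over (0, 2).
∫_0^2 u² dx = 49/16, so ||u||_L² = 7/4.
∫_0^2 (u')² dx = 1225*π^2/64, so ||u'||_L² = 35*π/8.
Ratio ||u||_L² / ||u'||_L² = 2/(5*π).
Sharp Poincaré constant on H^1_0(0, 2) is C_P = L/π = 2/π, achieved by sin(π/2·x).
This is the k = 5 harmonic; the ratio L/(kπ) is strictly less than C_P = L/π, consistent with the sharp inequality ||u||_L² ≤ C_P ||u'||_L².


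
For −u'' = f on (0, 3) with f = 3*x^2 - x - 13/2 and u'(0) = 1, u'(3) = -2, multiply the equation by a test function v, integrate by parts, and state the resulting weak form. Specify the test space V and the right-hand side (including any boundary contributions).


V = H^1(0, 3) (v unrestricted at boundary; u is determined up to an additive constant); weak form: ∫_0^3 u'v' dx = ∫_0^3 (3*x^2 - x - 13/2) v dx − 2·v(3) − v(0) for all v ∈ V.

Multiply both sides by a test function v and integrate from 0 to 3:
  ∫_0^3 −u''(x) v(x) dx = ∫_0^3 f(x) v(x) dx.
Integrate the LHS by parts once:
  ∫_0^3 −u'' v dx = −[u'(x) v(x)]_0^3 + ∫_0^3 u'(x) v'(x) dx.
Thus ∫_0^3 u'(x) v'(x) dx = ∫_0^3 f(x) v(x) dx + [u'(x) v(x)]_0^3.
Choose V so that boundary terms are either known or forced to vanish.
u has inhomogeneous Neumann u'(0) = 1, u'(3) = -2. [u' v]_0^3 = (-2)·v(3) − (1)·v(0) = − 2·v(3) − v(0). Take V = H^1(0, 3); boundary term becomes part of RHS.
Weak formulation: find u (satisfying any essential BC) such that ∫_0^3 u'(x) v'(x) dx = ∫_0^3 f v dx − 2·v(3) − v(0) for all v ∈ V (Neumann data are natural BCs: they enter the RHS as boundary terms).
Substituting f(x) = 3*x^2 - x - 13/2, the right-hand side is ∫_0^3 (3*x^2 - x - 13/2) v dx − 2·v(3) − v(0).
Compatibility check (pure Neumann): taking v ≡ 1 ∈ V gives 0 = ∫_0^3 f dx + (-2) − (1), i.e. ∫_0^3 f dx must equal u'(0) − u'(3) = 3. Indeed ∫_0^3 (3*x^2 - x - 13/2) dx = 3, so the data are compatible. The solution is then unique only up to an additive constant (fix it e.g. by requiring ∫_0^3 u dx = 0).


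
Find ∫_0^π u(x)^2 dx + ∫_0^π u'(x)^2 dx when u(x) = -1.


||u||_{H^1(0,π)}^2 = π

u'(x) = 0.
Expand u² and (u')² and integrate term by term on (0, π), using: for integers n ≥ 1, ∫_0^π sin²(nx) dx = ∫_0^π cos²(nx) dx = π/2; for n ≠ n', ∫_0^π sin(nx)sin(n'x) dx = ∫_0^π cos(nx)cos(n'x) dx = 0; and by product-to-sum, ∫_0^π sin(nx)cos(n'x) dx = ½∫_0^π [sin((n+n')x) + sin((n−n')x)] dx, which is 0 when n+n' is even and 2n/(n²−n'²) when n+n' is odd (it need not vanish on (0, π)). For the constant mode: ∫_0^π 1 dx = π, ∫_0^π cos(nx) dx = 0, ∫_0^π sin(nx) dx = (1−(−1)^n)/n.
  u² squared terms: (-1)²·∫1 dx = 1·π = π.
  So ∫_0^π u² dx = π.
  u' ≡ 0, so ∫_0^π (u')² dx = 0.
||u||_{H^1}^2 = (π) + (0) = π.


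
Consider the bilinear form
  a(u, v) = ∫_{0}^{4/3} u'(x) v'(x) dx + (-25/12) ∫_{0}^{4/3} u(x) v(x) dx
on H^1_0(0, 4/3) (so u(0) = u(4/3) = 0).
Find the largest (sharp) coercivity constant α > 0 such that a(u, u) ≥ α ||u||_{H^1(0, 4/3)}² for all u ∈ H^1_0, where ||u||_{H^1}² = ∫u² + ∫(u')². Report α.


α = (-100 + 27*π^2)/(3*(16 + 9*π^2))

Coercivity of a(·,·) on H^1_0(0, 4/3) means a(u, u) ≥ α ||u||_{H^1}² for every u ∈ H^1_0.
The interval has length L = 4/3, and Poincaré/coercivity depend only on L. Here a(u, u) = ∫(u')² + (-25/12)·∫u².
Here c = -25/12 < 0 with |c| < (π/L)² = 9*π^2/16, so coercivity still holds. The condition a(u,u) ≥ α||u||_{H^1}² reads (1−α)∫(u')² ≥ (α−c)∫u². Any admissible α is ≤ 1 (rapidly oscillating u have ∫u²/∫(u')² → 0), and α = 1 would force 0 ≥ (1−c)∫u², impossible since c < 1; so 1−α > 0. By the sharp Poincaré inequality on H^1_0 of an interval of length L, ∫(u')² ≥ (π/L)²∫u² with equality for the first sine mode sin(π(x−x₀)/L) (x₀ the left endpoint), so the inequality holds for all u iff (1−α)(π/L)² ≥ α − c, i.e. α ≤ ((π/L)² + c)/((π/L)² + 1) = (1 + c(L/π)²)/(1 + (L/π)²). (Direct route, valid since c ≤ 0: Poincaré gives c∫u² ≥ c(L/π)²∫(u')², so a(u,u) ≥ (1 + c(L/π)²)∫(u')², while ||u||_{H^1}² ≤ (1 + (L/π)²)∫(u')²; dividing yields the same α.) With (π/L)² = 9*π^2/16 and c = -25/12, the largest admissible constant is α = ((π/L)² + c)/((π/L)² + 1).
Simplifying, α = (-100 + 27*π^2)/(3*(16 + 9*π^2)).


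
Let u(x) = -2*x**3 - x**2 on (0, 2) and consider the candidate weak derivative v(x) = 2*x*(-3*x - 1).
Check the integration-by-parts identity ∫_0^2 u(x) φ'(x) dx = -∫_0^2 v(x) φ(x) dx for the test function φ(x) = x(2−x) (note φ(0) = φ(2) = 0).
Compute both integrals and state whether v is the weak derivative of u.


LHS = 184/15, RHS = 184/15. Yes, v = u' weakly.

u(x) = -2*x**3 - x**2, classical derivative u'(x) = -6*x**2 - 2*x.
φ(x) = x(2−x), so φ'(x) = 2 - 2*x.
Note φ(0) = φ(2) = 0, so the boundary term u·φ vanishes.
LHS = ∫_0^2 u(x) φ'(x) dx = ∫_0^2 (4*x^4 - 2*x^3 - 2*x^2) dx. Term by term:
  ∫_0^2 4*x^4 dx = 128/5;  ∫_0^2 -2*x^3 dx = -8;  ∫_0^2 -2*x^2 dx = -16/3.
Sum: 128/5 − 8 − 16/3 = 184/15.
So LHS = 184/15.
∫_0^2 v(x) φ(x) dx = ∫_0^2 (6*x^4 - 10*x^3 - 4*x^2) dx. Term by term:
  ∫_0^2 6*x^4 dx = 192/5;  ∫_0^2 -10*x^3 dx = -40;  ∫_0^2 -4*x^2 dx = -32/3.
Sum: 192/5 − 40 − 32/3 = -184/15.
So RHS = -∫_0^2 v(x) φ(x) dx = 184/15.
LHS = RHS, so the identity holds for this test φ.
Moreover u is smooth here and v(x) = u'(x) = -6*x**2 - 2*x pointwise, so the identity holds for every test function. Hence v is the weak derivative of u.


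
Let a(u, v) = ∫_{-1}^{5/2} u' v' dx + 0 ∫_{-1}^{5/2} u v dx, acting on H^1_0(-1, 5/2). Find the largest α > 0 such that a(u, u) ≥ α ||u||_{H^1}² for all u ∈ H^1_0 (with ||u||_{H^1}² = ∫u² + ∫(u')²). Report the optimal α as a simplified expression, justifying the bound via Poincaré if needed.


α = 4*π^2/(4*π^2 + 49)

Coercivity of a(·,·) on H^1_0(-1, 5/2) means a(u, u) ≥ α ||u||_{H^1}² for every u ∈ H^1_0.
The interval has length L = 7/2, and Poincaré/coercivity depend only on L. Here a(u, u) = ∫(u')² + (0)·∫u².
Here c = 0, so a(u,u) = ∫(u')² alone. The condition a(u,u) ≥ α||u||_{H^1}² reads (1−α)∫(u')² ≥ (α−c)∫u². Any admissible α is ≤ 1 (rapidly oscillating u have ∫u²/∫(u')² → 0), and α = 1 would force 0 ≥ (1−c)∫u², impossible since c < 1; so 1−α > 0. By the sharp Poincaré inequality on H^1_0 of an interval of length L, ∫(u')² ≥ (π/L)²∫u² with equality for the first sine mode sin(π(x−x₀)/L) (x₀ the left endpoint), so the inequality holds for all u iff (1−α)(π/L)² ≥ α − c, i.e. α ≤ ((π/L)² + c)/((π/L)² + 1) = (1 + c(L/π)²)/(1 + (L/π)²). (Direct route, valid since c ≤ 0: Poincaré gives c∫u² ≥ c(L/π)²∫(u')², so a(u,u) ≥ (1 + c(L/π)²)∫(u')², while ||u||_{H^1}² ≤ (1 + (L/π)²)∫(u')²; dividing yields the same α.) With (π/L)² = 4*π^2/49 and c = 0, the largest admissible constant is α = ((π/L)² + c)/((π/L)² + 1).
Simplifying, α = 4*π^2/(4*π^2 + 49).


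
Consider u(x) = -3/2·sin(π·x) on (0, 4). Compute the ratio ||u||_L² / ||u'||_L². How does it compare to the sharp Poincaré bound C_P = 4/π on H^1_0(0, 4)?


||u||_L² / ||u'||_L² = 1/π < C_P = 4/π.

u(x) = -3/2·sin(π·x), so u'(x) = -3*π*cos(π*x)/2.
Writing u(x) = A·sin(kπx/L) with A = -3/2 and k = 4, use ∫_0^L sin²(kπx/L) dx = L/2 and ∫_0^L cos²(kπx/L) dx = L/2.
u² = 9/4·sin²(π·x) and (u')² = 9*π^2/4·cos²(π·x), and each of sin², cos² integrates to L/2 = 2 over (0, 4).
∫_0^4 u² dx = 9/2, so ||u||_L² = 3*sqrt(2)/2.
∫_0^4 (u')² dx = 9*π^2/2, so ||u'||_L² = 3*sqrt(2)*π/2.
Ratio ||u||_L² / ||u'||_L² = 1/π.
Sharp Poincaré constant on H^1_0(0, 4) is C_P = L/π = 4/π, achieved by sin(π/4·x).
This is the k = 4 harmonic; the ratio L/(kπ) is strictly less than C_P = L/π, consistent with the sharp inequality ||u||_L² ≤ C_P ||u'||_L².


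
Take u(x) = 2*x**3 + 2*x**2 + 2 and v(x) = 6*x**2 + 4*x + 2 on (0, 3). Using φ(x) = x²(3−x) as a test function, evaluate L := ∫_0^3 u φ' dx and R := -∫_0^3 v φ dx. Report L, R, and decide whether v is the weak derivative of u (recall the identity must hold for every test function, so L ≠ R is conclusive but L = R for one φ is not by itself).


LHS = -972/5, RHS = -2079/10. No, v is not the weak derivative of u.

u(x) = 2*x**3 + 2*x**2 + 2, classical derivative u'(x) = 6*x**2 + 4*x.
φ(x) = x²(3−x), so φ'(x) = 3*x*(2 - x).
Note φ(0) = φ(3) = 0, so the boundary term u·φ vanishes.
LHS = ∫_0^3 u(x) φ'(x) dx = ∫_0^3 (-6*x^5 + 6*x^4 + 12*x^3 - 6*x^2 + 12*x) dx. Term by term:
  ∫_0^3 -6*x^5 dx = -729;  ∫_0^3 6*x^4 dx = 1458/5;  ∫_0^3 12*x^3 dx = 243;
  ∫_0^3 -6*x^2 dx = -54;  ∫_0^3 12*x dx = 54.
Sum: -729 + 1458/5 + 243 − 54 + 54 = -972/5.
So LHS = -972/5.
∫_0^3 v(x) φ(x) dx = ∫_0^3 (-6*x^5 + 14*x^4 + 10*x^3 + 6*x^2) dx. Term by term:
  ∫_0^3 -6*x^5 dx = -729;  ∫_0^3 14*x^4 dx = 3402/5;  ∫_0^3 10*x^3 dx = 405/2;
  ∫_0^3 6*x^2 dx = 54.
Sum: -729 + 3402/5 + 405/2 + 54 = 2079/10.
So RHS = -∫_0^3 v(x) φ(x) dx = -2079/10.
LHS − RHS = 27/2 ≠ 0, so the identity fails.
(For a valid weak derivative the identity must hold for EVERY test function, in particular this one. The failure shows v is NOT the weak derivative of u.)
Correct weak derivative would be u'(x) = 6*x**2 + 4*x.


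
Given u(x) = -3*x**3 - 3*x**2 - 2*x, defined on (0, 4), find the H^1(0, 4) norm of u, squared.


||u||_{H^1}^2 = 6693968/105

The H^1 norm (squared) on an interval (0, L) is
  ||u||_{H^1}^2 = ∫_0^L u(x)^2 dx + ∫_0^L u'(x)^2 dx.
Compute u'(x) = -9*x**2 - 6*x - 2.
Then u(x)^2 = 9*x**6 + 18*x**5 + 21*x**4 + 12*x**3 + 4*x**2 and u'(x)^2 = 81*x**4 + 108*x**3 + 72*x**2 + 24*x + 4.
Integrate each monomial from 0 to 4 using ∫_0^4 c·x^n dx = c·4^(n+1)/(n+1):
  ∫_0^4 u(x)^2 dx = ∫_0^4 (9*x^6 + 18*x^5 + 21*x^4 + 12*x^3 + 4*x^2) dx. Term by term:
    ∫_0^4 9*x^6 dx = 147456/7;  ∫_0^4 18*x^5 dx = 12288;  ∫_0^4 21*x^4 dx = 21504/5;
    ∫_0^4 12*x^3 dx = 768;  ∫_0^4 4*x^2 dx = 256/3.
  Sum: 147456/7 + 12288 + 21504/5 + 768 + 256/3 = 4043264/105.
  ∫_0^4 u'(x)^2 dx = ∫_0^4 (81*x^4 + 108*x^3 + 72*x^2 + 24*x + 4) dx. Term by term:
    ∫_0^4 81*x^4 dx = 82944/5;  ∫_0^4 108*x^3 dx = 6912;  ∫_0^4 72*x^2 dx = 1536;
    ∫_0^4 24*x dx = 192;  ∫_0^4 4 dx = 16.
  Sum: 82944/5 + 6912 + 1536 + 192 + 16 = 126224/5.
Adding: ||u||_{H^1}^2 = 4043264/105 + 126224/5 = 6693968/105.


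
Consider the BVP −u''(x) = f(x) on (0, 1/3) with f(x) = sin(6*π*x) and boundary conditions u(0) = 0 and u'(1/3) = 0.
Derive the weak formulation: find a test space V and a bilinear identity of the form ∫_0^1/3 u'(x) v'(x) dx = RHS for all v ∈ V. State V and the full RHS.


V = {v ∈ H^1(0, 1/3) : v(0) = 0} (test functions vanish at x = 0 where u is specified); weak form: ∫_0^1/3 u'v' dx = ∫_0^1/3 (sin(6*π*x)) v dx for all v ∈ V.

Multiply both sides by a test function v and integrate from 0 to 1/3:
  ∫_0^1/3 −u''(x) v(x) dx = ∫_0^1/3 f(x) v(x) dx.
Integrate the LHS by parts once:
  ∫_0^1/3 −u'' v dx = −[u'(x) v(x)]_0^1/3 + ∫_0^1/3 u'(x) v'(x) dx.
Thus ∫_0^1/3 u'(x) v'(x) dx = ∫_0^1/3 f(x) v(x) dx + [u'(x) v(x)]_0^1/3.
Choose V so that boundary terms are either known or forced to vanish.
Mixed BC: u(0) = 0 (Dirichlet) and u'(1/3) = 0 (Neumann). Define V = {v ∈ H^1(0, 1/3) : v(0) = 0}. Then [u' v]_0^1/3 = u'(1/3)·v(1/3) − u'(0)·0 = 0.
Weak formulation: find u (satisfying any essential BC) such that ∫_0^1/3 u'(x) v'(x) dx = ∫_0^1/3 f v dx for all v ∈ V (Dirichlet at 0 absorbed into V; the Neumann datum at x = 1/3 is zero, so no boundary term remains).
Substituting f(x) = sin(6*π*x), the right-hand side is ∫_0^1/3 (sin(6*π*x)) v dx.


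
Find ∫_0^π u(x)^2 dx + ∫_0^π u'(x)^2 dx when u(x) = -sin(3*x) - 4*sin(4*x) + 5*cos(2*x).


||u||_{H^1(0,π)}^2 = -60 + 407*π/2

u'(x) = -10*sin(2*x) - 3*cos(3*x) - 16*cos(4*x).
Expand u² and (u')² and integrate term by term on (0, π), using: for integers n ≥ 1, ∫_0^π sin²(nx) dx = ∫_0^π cos²(nx) dx = π/2; for n ≠ n', ∫_0^π sin(nx)sin(n'x) dx = ∫_0^π cos(nx)cos(n'x) dx = 0; and by product-to-sum, ∫_0^π sin(nx)cos(n'x) dx = ½∫_0^π [sin((n+n')x) + sin((n−n')x)] dx, which is 0 when n+n' is even and 2n/(n²−n'²) when n+n' is odd (it need not vanish on (0, π)).
  u² squared terms: (-1)²·∫sin(3x)² dx = 1·π/2 = π/2;  (-4)²·∫sin(4x)² dx = 16·π/2 = 8*π;  (5)²·∫cos(2x)² dx = 25·π/2 = 25*π/2.
  u² cross terms: 2·(-1)·(-4)·∫sin(3x)·sin(4x) dx = 8·(0) = 0;  2·(-1)·(5)·∫sin(3x)·cos(2x) dx = -10·(6/5) = -12;  2·(-4)·(5)·∫sin(4x)·cos(2x) dx = -40·(0) = 0.
  So ∫_0^π u² dx = π/2 + 8*π + 25*π/2 + 0 − 12 + 0 = -12 + 21*π.
  (u')² squared terms: (-16)²·∫cos(4x)² dx = 256·π/2 = 128*π;  (-10)²·∫sin(2x)² dx = 100·π/2 = 50*π;  (-3)²·∫cos(3x)² dx = 9·π/2 = 9*π/2.
  (u')² cross terms: 2·(-16)·(-10)·∫cos(4x)·sin(2x) dx = 320·(0) = 0;  2·(-16)·(-3)·∫cos(4x)·cos(3x) dx = 96·(0) = 0;  2·(-10)·(-3)·∫sin(2x)·cos(3x) dx = 60·(-4/5) = -48.
  So ∫_0^π (u')² dx = 128*π + 50*π + 9*π/2 + 0 + 0 − 48 = -48 + 365*π/2.
||u||_{H^1}^2 = (-12 + 21*π) + (-48 + 365*π/2) = -60 + 407*π/2.


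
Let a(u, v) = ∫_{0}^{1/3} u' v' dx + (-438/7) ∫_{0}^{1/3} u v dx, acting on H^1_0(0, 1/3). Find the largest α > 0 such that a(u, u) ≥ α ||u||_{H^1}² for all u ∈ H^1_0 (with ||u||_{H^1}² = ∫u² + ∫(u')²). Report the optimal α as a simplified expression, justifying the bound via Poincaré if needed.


α = 3*(-146 + 21*π^2)/(7*(1 + 9*π^2))

Coercivity of a(·,·) on H^1_0(0, 1/3) means a(u, u) ≥ α ||u||_{H^1}² for every u ∈ H^1_0.
The interval has length L = 1/3, and Poincaré/coercivity depend only on L. Here a(u, u) = ∫(u')² + (-438/7)·∫u².
Here c = -438/7 < 0 with |c| < (π/L)² = 9*π^2, so coercivity still holds. The condition a(u,u) ≥ α||u||_{H^1}² reads (1−α)∫(u')² ≥ (α−c)∫u². Any admissible α is ≤ 1 (rapidly oscillating u have ∫u²/∫(u')² → 0), and α = 1 would force 0 ≥ (1−c)∫u², impossible since c < 1; so 1−α > 0. By the sharp Poincaré inequality on H^1_0 of an interval of length L, ∫(u')² ≥ (π/L)²∫u² with equality for the first sine mode sin(π(x−x₀)/L) (x₀ the left endpoint), so the inequality holds for all u iff (1−α)(π/L)² ≥ α − c, i.e. α ≤ ((π/L)² + c)/((π/L)² + 1) = (1 + c(L/π)²)/(1 + (L/π)²). (Direct route, valid since c ≤ 0: Poincaré gives c∫u² ≥ c(L/π)²∫(u')², so a(u,u) ≥ (1 + c(L/π)²)∫(u')², while ||u||_{H^1}² ≤ (1 + (L/π)²)∫(u')²; dividing yields the same α.) With (π/L)² = 9*π^2 and c = -438/7, the largest admissible constant is α = ((π/L)² + c)/((π/L)² + 1).
Simplifying, α = 3*(-146 + 21*π^2)/(7*(1 + 9*π^2)).


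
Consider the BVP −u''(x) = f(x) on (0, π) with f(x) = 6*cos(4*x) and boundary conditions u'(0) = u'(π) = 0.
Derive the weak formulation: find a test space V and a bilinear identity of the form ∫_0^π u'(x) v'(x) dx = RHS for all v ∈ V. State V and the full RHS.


V = H^1(0, π) (no boundary constraint on v; u is determined up to an additive constant); weak form: ∫_0^π u'v' dx = ∫_0^π (6*cos(4*x)) v dx for all v ∈ V.

Multiply both sides by a test function v and integrate from 0 to π:
  ∫_0^π −u''(x) v(x) dx = ∫_0^π f(x) v(x) dx.
Integrate the LHS by parts once:
  ∫_0^π −u'' v dx = −[u'(x) v(x)]_0^π + ∫_0^π u'(x) v'(x) dx.
Thus ∫_0^π u'(x) v'(x) dx = ∫_0^π f(x) v(x) dx + [u'(x) v(x)]_0^π.
Choose V so that boundary terms are either known or forced to vanish.
u has homogeneous Neumann: u'(0) = u'(π) = 0. So [u' v]_0^π = 0·v(π) − 0·v(0) = 0 for any v; take V = H^1(0, π).
Weak formulation: find u (satisfying any essential BC) such that ∫_0^π u'(x) v'(x) dx = ∫_0^π f v dx for all v ∈ V (homogeneous Neumann, so boundary terms vanish).
Substituting f(x) = 6*cos(4*x), the right-hand side is ∫_0^π (6*cos(4*x)) v dx.
Compatibility check (pure Neumann): taking v ≡ 1 ∈ V gives 0 = ∫_0^π f dx + (0) − (0), i.e. ∫_0^π f dx must equal u'(0) − u'(π) = 0. Indeed ∫_0^π (6*cos(4*x)) dx = 0, so the data are compatible. The solution is then unique only up to an additive constant (fix it e.g. by requiring ∫_0^π u dx = 0).


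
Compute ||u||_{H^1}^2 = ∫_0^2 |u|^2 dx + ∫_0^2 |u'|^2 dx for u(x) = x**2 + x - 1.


||u||_{H^1}^2 = 152/5

The H^1 norm (squared) on an interval (0, L) is
  ||u||_{H^1}^2 = ∫_0^L u(x)^2 dx + ∫_0^L u'(x)^2 dx.
Compute u'(x) = 2*x + 1.
Then u(x)^2 = x**4 + 2*x**3 - x**2 - 2*x + 1 and u'(x)^2 = 4*x**2 + 4*x + 1.
Integrate each monomial from 0 to 2 using ∫_0^2 c·x^n dx = c·2^(n+1)/(n+1):
  ∫_0^2 u(x)^2 dx = ∫_0^2 (x^4 + 2*x^3 - x^2 - 2*x + 1) dx. Term by term:
    ∫_0^2 x^4 dx = 32/5;  ∫_0^2 2*x^3 dx = 8;  ∫_0^2 -x^2 dx = -8/3;
    ∫_0^2 -2*x dx = -4;  ∫_0^2 1 dx = 2.
  Sum: 32/5 + 8 − 8/3 − 4 + 2 = 146/15.
  ∫_0^2 u'(x)^2 dx = ∫_0^2 (4*x^2 + 4*x + 1) dx. Term by term:
    ∫_0^2 4*x^2 dx = 32/3;  ∫_0^2 4*x dx = 8;  ∫_0^2 1 dx = 2.
  Sum: 32/3 + 8 + 2 = 62/3.
Adding: ||u||_{H^1}^2 = 146/15 + 62/3 = 152/5.


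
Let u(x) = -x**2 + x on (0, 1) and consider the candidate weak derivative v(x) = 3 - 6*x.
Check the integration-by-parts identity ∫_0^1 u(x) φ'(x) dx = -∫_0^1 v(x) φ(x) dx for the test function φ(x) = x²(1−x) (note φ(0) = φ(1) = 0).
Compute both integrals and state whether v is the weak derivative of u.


LHS = 1/60, RHS = 1/20. No, v is not the weak derivative of u.

u(x) = -x**2 + x, classical derivative u'(x) = 1 - 2*x.
φ(x) = x²(1−x), so φ'(x) = x*(2 - 3*x).
Note φ(0) = φ(1) = 0, so the boundary term u·φ vanishes.
LHS = ∫_0^1 u(x) φ'(x) dx = ∫_0^1 (3*x^4 - 5*x^3 + 2*x^2) dx. Term by term:
  ∫_0^1 3*x^4 dx = 3/5;  ∫_0^1 -5*x^3 dx = -5/4;  ∫_0^1 2*x^2 dx = 2/3.
Sum: 3/5 − 5/4 + 2/3 = 1/60.
So LHS = 1/60.
∫_0^1 v(x) φ(x) dx = ∫_0^1 (6*x^4 - 9*x^3 + 3*x^2) dx. Term by term:
  ∫_0^1 6*x^4 dx = 6/5;  ∫_0^1 -9*x^3 dx = -9/4;  ∫_0^1 3*x^2 dx = 1.
Sum: 6/5 − 9/4 + 1 = -1/20.
So RHS = -∫_0^1 v(x) φ(x) dx = 1/20.
LHS − RHS = -1/30 ≠ 0, so the identity fails.
(For a valid weak derivative the identity must hold for EVERY test function, in particular this one. The failure shows v is NOT the weak derivative of u.)
Correct weak derivative would be u'(x) = 1 - 2*x.


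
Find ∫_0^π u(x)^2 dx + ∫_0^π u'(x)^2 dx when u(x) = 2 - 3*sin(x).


||u||_{H^1(0,π)}^2 = -24 + 13*π

u'(x) = -3*cos(x).
Expand u² and (u')² and integrate term by term on (0, π), using: for integers n ≥ 1, ∫_0^π sin²(nx) dx = ∫_0^π cos²(nx) dx = π/2; for n ≠ n', ∫_0^π sin(nx)sin(n'x) dx = ∫_0^π cos(nx)cos(n'x) dx = 0; and by product-to-sum, ∫_0^π sin(nx)cos(n'x) dx = ½∫_0^π [sin((n+n')x) + sin((n−n')x)] dx, which is 0 when n+n' is even and 2n/(n²−n'²) when n+n' is odd (it need not vanish on (0, π)). For the constant mode: ∫_0^π 1 dx = π, ∫_0^π cos(nx) dx = 0, ∫_0^π sin(nx) dx = (1−(−1)^n)/n.
  u² squared terms: (2)²·∫1 dx = 4·π = 4*π;  (-3)²·∫sin(x)² dx = 9·π/2 = 9*π/2.
  u² cross terms: 2·(2)·(-3)·∫1·sin(x) dx = -12·(2) = -24.
  So ∫_0^π u² dx = 4*π + 9*π/2 − 24 = -24 + 17*π/2.
  (u')² squared terms: (-3)²·∫cos(x)² dx = 9·π/2 = 9*π/2.
  So ∫_0^π (u')² dx = 9*π/2.
||u||_{H^1}^2 = (-24 + 17*π/2) + (9*π/2) = -24 + 13*π.


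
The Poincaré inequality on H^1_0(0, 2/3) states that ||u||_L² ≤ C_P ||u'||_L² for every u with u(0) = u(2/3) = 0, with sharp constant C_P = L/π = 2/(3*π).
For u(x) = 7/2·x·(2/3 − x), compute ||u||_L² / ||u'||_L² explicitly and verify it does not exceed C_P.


||u||_L² / ||u'||_L² = sqrt(10)/15 < C_P = 2/(3*π).

u(x) = 7/2·x·(2/3 − x), so u'(x) = 7/3 - 7*x.
u(x) = 7/2·x·(2/3 − x) vanishes at x = 0 and x = 2/3, so u ∈ H^1_0(0, 2/3). Differentiate via the product rule and integrate the resulting polynomials term by term.
  ∫_0^2/3 u² dx = ∫_0^2/3 (49*x^4/4 - 49*x^3/3 + 49*x^2/9) dx. Term by term:
    ∫_0^2/3 49*x^4/4 dx = 392/1215;  ∫_0^2/3 -49*x^3/3 dx = -196/243;  ∫_0^2/3 49*x^2/9 dx = 392/729.
  Sum: 392/1215 − 196/243 + 392/729 = 196/3645.
  ∫_0^2/3 (u')² dx = ∫_0^2/3 (49*x^2 - 98*x/3 + 49/9) dx. Term by term:
    ∫_0^2/3 49*x^2 dx = 392/81;  ∫_0^2/3 -98*x/3 dx = -196/27;  ∫_0^2/3 49/9 dx = 98/27.
  Sum: 392/81 − 196/27 + 98/27 = 98/81.
∫_0^2/3 u² dx = 196/3645, so ||u||_L² = 14*sqrt(5)/135.
∫_0^2/3 (u')² dx = 98/81, so ||u'||_L² = 7*sqrt(2)/9.
Ratio ||u||_L² / ||u'||_L² = sqrt(10)/15.
Sharp Poincaré constant on H^1_0(0, 2/3) is C_P = L/π = 2/(3*π), achieved by sin(3*π/2·x).
A polynomial bump cannot attain the sharp Poincaré constant (only the first sine eigenfunction does), so the ratio is strictly less than C_P, consistent with ||u||_L² ≤ C_P ||u'||_L².


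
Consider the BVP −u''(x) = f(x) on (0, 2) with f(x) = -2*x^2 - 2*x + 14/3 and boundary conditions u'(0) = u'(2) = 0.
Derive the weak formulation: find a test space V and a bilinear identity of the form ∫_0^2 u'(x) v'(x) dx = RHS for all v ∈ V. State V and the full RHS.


V = H^1(0, 2) (no boundary constraint on v; u is determined up to an additive constant); weak form: ∫_0^2 u'v' dx = ∫_0^2 (-2*x^2 - 2*x + 14/3) v dx for all v ∈ V.

Multiply both sides by a test function v and integrate from 0 to 2:
  ∫_0^2 −u''(x) v(x) dx = ∫_0^2 f(x) v(x) dx.
Integrate the LHS by parts once:
  ∫_0^2 −u'' v dx = −[u'(x) v(x)]_0^2 + ∫_0^2 u'(x) v'(x) dx.
Thus ∫_0^2 u'(x) v'(x) dx = ∫_0^2 f(x) v(x) dx + [u'(x) v(x)]_0^2.
Choose V so that boundary terms are either known or forced to vanish.
u has homogeneous Neumann: u'(0) = u'(2) = 0. So [u' v]_0^2 = 0·v(2) − 0·v(0) = 0 for any v; take V = H^1(0, 2).
Weak formulation: find u (satisfying any essential BC) such that ∫_0^2 u'(x) v'(x) dx = ∫_0^2 f v dx for all v ∈ V (homogeneous Neumann, so boundary terms vanish).
Substituting f(x) = -2*x^2 - 2*x + 14/3, the right-hand side is ∫_0^2 (-2*x^2 - 2*x + 14/3) v dx.
Compatibility check (pure Neumann): taking v ≡ 1 ∈ V gives 0 = ∫_0^2 f dx + (0) − (0), i.e. ∫_0^2 f dx must equal u'(0) − u'(2) = 0. Indeed ∫_0^2 (-2*x^2 - 2*x + 14/3) dx = 0, so the data are compatible. The solution is then unique only up to an additive constant (fix it e.g. by requiring ∫_0^2 u dx = 0).


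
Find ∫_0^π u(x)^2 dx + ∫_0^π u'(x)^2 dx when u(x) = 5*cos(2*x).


||u||_{H^1(0,π)}^2 = 125*π/2

u'(x) = -10*sin(2*x).
Expand u² and (u')² and integrate term by term on (0, π), using: for integers n ≥ 1, ∫_0^π sin²(nx) dx = ∫_0^π cos²(nx) dx = π/2; for n ≠ n', ∫_0^π sin(nx)sin(n'x) dx = ∫_0^π cos(nx)cos(n'x) dx = 0; and by product-to-sum, ∫_0^π sin(nx)cos(n'x) dx = ½∫_0^π [sin((n+n')x) + sin((n−n')x)] dx, which is 0 when n+n' is even and 2n/(n²−n'²) when n+n' is odd (it need not vanish on (0, π)).
  u² squared terms: (5)²·∫cos(2x)² dx = 25·π/2 = 25*π/2.
  So ∫_0^π u² dx = 25*π/2.
  (u')² squared terms: (-10)²·∫sin(2x)² dx = 100·π/2 = 50*π.
  So ∫_0^π (u')² dx = 50*π.
||u||_{H^1}^2 = (25*π/2) + (50*π) = 125*π/2.


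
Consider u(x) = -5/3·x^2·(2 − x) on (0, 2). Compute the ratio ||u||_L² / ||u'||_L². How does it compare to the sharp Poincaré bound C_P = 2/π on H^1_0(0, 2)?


||u||_L² / ||u'||_L² = sqrt(14)/7 < C_P = 2/π.

u(x) = -5/3·x^2·(2 − x), so u'(x) = 5*x*(3*x - 4)/3.
u(x) = -5/3·x^2·(2 − x) vanishes at x = 0 and x = 2, so u ∈ H^1_0(0, 2). Differentiate via the product rule and integrate the resulting polynomials term by term.
  ∫_0^2 u² dx = ∫_0^2 (25*x^6/9 - 100*x^5/9 + 100*x^4/9) dx. Term by term:
    ∫_0^2 25*x^6/9 dx = 3200/63;  ∫_0^2 -100*x^5/9 dx = -3200/27;  ∫_0^2 100*x^4/9 dx = 640/9.
  Sum: 3200/63 − 3200/27 + 640/9 = 640/189.
  ∫_0^2 (u')² dx = ∫_0^2 (25*x^4 - 200*x^3/3 + 400*x^2/9) dx. Term by term:
    ∫_0^2 25*x^4 dx = 160;  ∫_0^2 -200*x^3/3 dx = -800/3;  ∫_0^2 400*x^2/9 dx = 3200/27.
  Sum: 160 − 800/3 + 3200/27 = 320/27.
∫_0^2 u² dx = 640/189, so ||u||_L² = 8*sqrt(210)/63.
∫_0^2 (u')² dx = 320/27, so ||u'||_L² = 8*sqrt(15)/9.
Ratio ||u||_L² / ||u'||_L² = sqrt(14)/7.
Sharp Poincaré constant on H^1_0(0, 2) is C_P = L/π = 2/π, achieved by sin(π/2·x).
A polynomial bump cannot attain the sharp Poincaré constant (only the first sine eigenfunction does), so the ratio is strictly less than C_P, consistent with ||u||_L² ≤ C_P ||u'||_L².


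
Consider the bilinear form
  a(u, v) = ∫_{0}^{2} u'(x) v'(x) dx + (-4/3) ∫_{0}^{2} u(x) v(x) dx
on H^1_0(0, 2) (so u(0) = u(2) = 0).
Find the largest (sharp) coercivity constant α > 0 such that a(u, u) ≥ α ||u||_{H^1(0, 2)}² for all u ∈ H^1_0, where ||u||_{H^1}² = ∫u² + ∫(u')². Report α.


α = (-16/3 + π^2)/(4 + π^2)

Coercivity of a(·,·) on H^1_0(0, 2) means a(u, u) ≥ α ||u||_{H^1}² for every u ∈ H^1_0.
The interval has length L = 2, and Poincaré/coercivity depend only on L. Here a(u, u) = ∫(u')² + (-4/3)·∫u².
Here c = -4/3 < 0 with |c| < (π/L)² = π^2/4, so coercivity still holds. The condition a(u,u) ≥ α||u||_{H^1}² reads (1−α)∫(u')² ≥ (α−c)∫u². Any admissible α is ≤ 1 (rapidly oscillating u have ∫u²/∫(u')² → 0), and α = 1 would force 0 ≥ (1−c)∫u², impossible since c < 1; so 1−α > 0. By the sharp Poincaré inequality on H^1_0 of an interval of length L, ∫(u')² ≥ (π/L)²∫u² with equality for the first sine mode sin(π(x−x₀)/L) (x₀ the left endpoint), so the inequality holds for all u iff (1−α)(π/L)² ≥ α − c, i.e. α ≤ ((π/L)² + c)/((π/L)² + 1) = (1 + c(L/π)²)/(1 + (L/π)²). (Direct route, valid since c ≤ 0: Poincaré gives c∫u² ≥ c(L/π)²∫(u')², so a(u,u) ≥ (1 + c(L/π)²)∫(u')², while ||u||_{H^1}² ≤ (1 + (L/π)²)∫(u')²; dividing yields the same α.) With (π/L)² = π^2/4 and c = -4/3, the largest admissible constant is α = ((π/L)² + c)/((π/L)² + 1).
Simplifying, α = (-16/3 + π^2)/(4 + π^2).


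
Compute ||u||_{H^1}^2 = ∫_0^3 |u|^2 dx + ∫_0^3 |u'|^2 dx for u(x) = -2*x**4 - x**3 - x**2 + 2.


||u||_{H^1}^2 = 2904123/70

The H^1 norm (squared) on an interval (0, L) is
  ||u||_{H^1}^2 = ∫_0^L u(x)^2 dx + ∫_0^L u'(x)^2 dx.
Compute u'(x) = -8*x**3 - 3*x**2 - 2*x.
Then u(x)^2 = 4*x**8 + 4*x**7 + 5*x**6 + 2*x**5 - 7*x**4 - 4*x**3 - 4*x**2 + 4 and u'(x)^2 = 64*x**6 + 48*x**5 + 41*x**4 + 12*x**3 + 4*x**2.
Integrate each monomial from 0 to 3 using ∫_0^3 c·x^n dx = c·3^(n+1)/(n+1):
  ∫_0^3 u(x)^2 dx = ∫_0^3 (4*x^8 + 4*x^7 + 5*x^6 + 2*x^5 - 7*x^4 - 4*x^3 - 4*x^2 + 4) dx. Term by term:
    ∫_0^3 4*x^8 dx = 8748;  ∫_0^3 4*x^7 dx = 6561/2;  ∫_0^3 5*x^6 dx = 10935/7;
    ∫_0^3 2*x^5 dx = 243;  ∫_0^3 -7*x^4 dx = -1701/5;  ∫_0^3 -4*x^3 dx = -81;
    ∫_0^3 -4*x^2 dx = -36;  ∫_0^3 4 dx = 12.
  Sum: 8748 + 6561/2 + 10935/7 + 243 − 1701/5 − 81 − 36 + 12 = 937191/70.
  ∫_0^3 u'(x)^2 dx = ∫_0^3 (64*x^6 + 48*x^5 + 41*x^4 + 12*x^3 + 4*x^2) dx. Term by term:
    ∫_0^3 64*x^6 dx = 139968/7;  ∫_0^3 48*x^5 dx = 5832;  ∫_0^3 41*x^4 dx = 9963/5;
    ∫_0^3 12*x^3 dx = 243;  ∫_0^3 4*x^2 dx = 36.
  Sum: 139968/7 + 5832 + 9963/5 + 243 + 36 = 983466/35.
Adding: ||u||_{H^1}^2 = 937191/70 + 983466/35 = 2904123/70.


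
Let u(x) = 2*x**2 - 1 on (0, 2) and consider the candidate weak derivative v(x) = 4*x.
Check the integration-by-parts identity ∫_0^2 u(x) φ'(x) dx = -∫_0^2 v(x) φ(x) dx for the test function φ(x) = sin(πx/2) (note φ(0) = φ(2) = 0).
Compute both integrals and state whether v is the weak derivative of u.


LHS = -16/π, RHS = -16/π. Yes, v = u' weakly.

u(x) = 2*x**2 - 1, classical derivative u'(x) = 4*x.
φ(x) = sin(πx/2), so φ'(x) = π*cos(π*x/2)/2.
Note φ(0) = φ(2) = 0, so the boundary term u·φ vanishes.
LHS = ∫_0^2 u(x) φ'(x) dx = ∫_0^2 (π*x^2*cos(π*x/2) - π*cos(π*x/2)/2) dx. Term by term:
  ∫_0^2 -π*cos(π*x/2)/2 dx = 0;  ∫_0^2 π*x^2*cos(π*x/2) dx = -16/π.
Sum: 0 − 16/π = -16/π.
So LHS = -16/π.
∫_0^2 v(x) φ(x) dx = ∫_0^2 (4*x*sin(π*x/2)) dx. Term by term:
  ∫_0^2 4*x*sin(π*x/2) dx = 16/π.
So RHS = -∫_0^2 v(x) φ(x) dx = -16/π.
LHS = RHS, so the identity holds for this test φ.
Moreover u is smooth here and v(x) = u'(x) = 4*x pointwise, so the identity holds for every test function. Hence v is the weak derivative of u.


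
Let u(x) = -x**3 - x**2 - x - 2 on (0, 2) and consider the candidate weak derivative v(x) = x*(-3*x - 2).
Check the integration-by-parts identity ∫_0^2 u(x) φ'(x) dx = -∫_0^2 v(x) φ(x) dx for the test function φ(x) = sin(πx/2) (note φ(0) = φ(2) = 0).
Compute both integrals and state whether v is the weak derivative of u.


LHS = -96/π^3 + 36/π, RHS = -96/π^3 + 32/π. No, v is not the weak derivative of u.

u(x) = -x**3 - x**2 - x - 2, classical derivative u'(x) = -3*x**2 - 2*x - 1.
φ(x) = sin(πx/2), so φ'(x) = π*cos(π*x/2)/2.
Note φ(0) = φ(2) = 0, so the boundary term u·φ vanishes.
LHS = ∫_0^2 u(x) φ'(x) dx = ∫_0^2 (-π*x^3*cos(π*x/2)/2 - π*x^2*cos(π*x/2)/2 - π*x*cos(π*x/2)/2 - π*cos(π*x/2)) dx. Term by term:
  ∫_0^2 -π*cos(π*x/2) dx = 0;  ∫_0^2 -π*x*cos(π*x/2)/2 dx = 4/π;  ∫_0^2 -π*x^2*cos(π*x/2)/2 dx = 8/π;
  ∫_0^2 -π*x^3*cos(π*x/2)/2 dx = -96/π^3 + 24/π.
Sum: 0 + 4/π + 8/π + -96/π^3 + 24/π = -96/π^3 + 36/π.
So LHS = -96/π^3 + 36/π.
∫_0^2 v(x) φ(x) dx = ∫_0^2 (-3*x^2*sin(π*x/2) - 2*x*sin(π*x/2)) dx. Term by term:
  ∫_0^2 -3*x^2*sin(π*x/2) dx = -24/π + 96/π^3;  ∫_0^2 -2*x*sin(π*x/2) dx = -8/π.
Sum: -24/π + 96/π^3 − 8/π = -32/π + 96/π^3.
So RHS = -∫_0^2 v(x) φ(x) dx = -96/π^3 + 32/π.
LHS − RHS = 4/π ≠ 0, so the identity fails.
(For a valid weak derivative the identity must hold for EVERY test function, in particular this one. The failure shows v is NOT the weak derivative of u.)
Correct weak derivative would be u'(x) = -3*x**2 - 2*x - 1.


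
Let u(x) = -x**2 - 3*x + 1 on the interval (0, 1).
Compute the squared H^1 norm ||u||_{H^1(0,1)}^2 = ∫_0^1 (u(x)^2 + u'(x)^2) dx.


||u||_{H^1}^2 = 551/30

The H^1 norm (squared) on an interval (0, L) is
  ||u||_{H^1}^2 = ∫_0^L u(x)^2 dx + ∫_0^L u'(x)^2 dx.
Compute u'(x) = -2*x - 3.
Then u(x)^2 = x**4 + 6*x**3 + 7*x**2 - 6*x + 1 and u'(x)^2 = 4*x**2 + 12*x + 9.
Integrate each monomial from 0 to 1 using ∫_0^1 c·x^n dx = c·1^(n+1)/(n+1):
  ∫_0^1 u(x)^2 dx = ∫_0^1 (x^4 + 6*x^3 + 7*x^2 - 6*x + 1) dx. Term by term:
    ∫_0^1 x^4 dx = 1/5;  ∫_0^1 6*x^3 dx = 3/2;  ∫_0^1 7*x^2 dx = 7/3;
    ∫_0^1 -6*x dx = -3;  ∫_0^1 1 dx = 1.
  Sum: 1/5 + 3/2 + 7/3 − 3 + 1 = 61/30.
  ∫_0^1 u'(x)^2 dx = ∫_0^1 (4*x^2 + 12*x + 9) dx. Term by term:
    ∫_0^1 4*x^2 dx = 4/3;  ∫_0^1 12*x dx = 6;  ∫_0^1 9 dx = 9.
  Sum: 4/3 + 6 + 9 = 49/3.
Adding: ||u||_{H^1}^2 = 61/30 + 49/3 = 551/30.


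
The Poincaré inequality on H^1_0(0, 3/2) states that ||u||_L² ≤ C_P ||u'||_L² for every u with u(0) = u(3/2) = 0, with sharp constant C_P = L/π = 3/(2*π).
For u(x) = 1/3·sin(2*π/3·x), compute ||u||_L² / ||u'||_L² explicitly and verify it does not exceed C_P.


||u||_L² / ||u'||_L² = 3/(2*π) = C_P.

u(x) = 1/3·sin(2*π/3·x), so u'(x) = 2*π*cos(2*π*x/3)/9.
Writing u(x) = A·sin(kπx/L) with A = 1/3 and k = 1, use ∫_0^L sin²(kπx/L) dx = L/2 and ∫_0^L cos²(kπx/L) dx = L/2.
u² = 1/9·sin²(2*π/3·x) and (u')² = 4*π^2/81·cos²(2*π/3·x), and each of sin², cos² integrates to L/2 = 3/4 over (0, 3/2).
∫_0^3/2 u² dx = 1/12, so ||u||_L² = sqrt(3)/6.
∫_0^3/2 (u')² dx = π^2/27, so ||u'||_L² = sqrt(3)*π/9.
Ratio ||u||_L² / ||u'||_L² = 3/(2*π).
Sharp Poincaré constant on H^1_0(0, 3/2) is C_P = L/π = 3/(2*π), achieved by sin(2*π/3·x).
This is the k = 1 eigenfunction (up to amplitude), so the ratio equals the sharp Poincaré constant exactly.


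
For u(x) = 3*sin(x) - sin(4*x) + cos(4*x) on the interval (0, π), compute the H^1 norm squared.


||u||_{H^1(0,π)}^2 = -68/5 + 26*π

u'(x) = -4*sin(4*x) + 3*cos(x) - 4*cos(4*x).
Expand u² and (u')² and integrate term by term on (0, π), using: for integers n ≥ 1, ∫_0^π sin²(nx) dx = ∫_0^π cos²(nx) dx = π/2; for n ≠ n', ∫_0^π sin(nx)sin(n'x) dx = ∫_0^π cos(nx)cos(n'x) dx = 0; and by product-to-sum, ∫_0^π sin(nx)cos(n'x) dx = ½∫_0^π [sin((n+n')x) + sin((n−n')x)] dx, which is 0 when n+n' is even and 2n/(n²−n'²) when n+n' is odd (it need not vanish on (0, π)).
  u² squared terms: (-1)²·∫sin(4x)² dx = 1·π/2 = π/2;  (3)²·∫sin(x)² dx = 9·π/2 = 9*π/2;  (1)²·∫cos(4x)² dx = 1·π/2 = π/2.
  u² cross terms: 2·(-1)·(3)·∫sin(4x)·sin(x) dx = -6·(0) = 0;  2·(-1)·(1)·∫sin(4x)·cos(4x) dx = -2·(0) = 0;  2·(3)·(1)·∫sin(x)·cos(4x) dx = 6·(-2/15) = -4/5.
  So ∫_0^π u² dx = π/2 + 9*π/2 + π/2 + 0 + 0 − 4/5 = -4/5 + 11*π/2.
  (u')² squared terms: (-4)²·∫cos(4x)² dx = 16·π/2 = 8*π;  (-4)²·∫sin(4x)² dx = 16·π/2 = 8*π;  (3)²·∫cos(x)² dx = 9·π/2 = 9*π/2.
  (u')² cross terms: 2·(-4)·(-4)·∫cos(4x)·sin(4x) dx = 32·(0) = 0;  2·(-4)·(3)·∫cos(4x)·cos(x) dx = -24·(0) = 0;  2·(-4)·(3)·∫sin(4x)·cos(x) dx = -24·(8/15) = -64/5.
  So ∫_0^π (u')² dx = 8*π + 8*π + 9*π/2 + 0 + 0 − 64/5 = -64/5 + 41*π/2.
||u||_{H^1}^2 = (-4/5 + 11*π/2) + (-64/5 + 41*π/2) = -68/5 + 26*π.
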